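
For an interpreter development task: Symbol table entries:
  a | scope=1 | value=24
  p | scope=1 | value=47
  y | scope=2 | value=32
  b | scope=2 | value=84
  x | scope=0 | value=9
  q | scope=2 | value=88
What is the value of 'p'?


Searching symbol table for 'p':
  a | scope=1 | value=24
  p | scope=1 | value=47 <- MATCH
  y | scope=2 | value=32
  b | scope=2 | value=84
  x | scope=0 | value=9
  q | scope=2 | value=88
Found 'p' at scope 1 with value 47

47


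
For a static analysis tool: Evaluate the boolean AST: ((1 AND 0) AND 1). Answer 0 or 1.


Step 1: Evaluate inner node
  1 AND 0 = 0
Step 2: Evaluate root node
  0 AND 1 = 0

0


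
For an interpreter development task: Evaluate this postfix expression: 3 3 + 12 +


Processing tokens left to right:
Push 3, Push 3
Pop 3 and 3, compute 3 + 3 = 6, push 6
Push 12
Pop 6 and 12, compute 6 + 12 = 18, push 18
Stack result: 18

18


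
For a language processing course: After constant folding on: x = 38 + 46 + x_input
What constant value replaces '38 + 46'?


Identifying constant sub-expression:
  Original: x = 38 + 46 + x_input
  38 and 46 are both compile-time constants
  Evaluating: 38 + 46 = 84
  After folding: x = 84 + x_input

84


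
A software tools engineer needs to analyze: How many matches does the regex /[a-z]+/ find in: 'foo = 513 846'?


Pattern: /[a-z]+/ (identifiers)
Input: 'foo = 513 846'
Scanning for matches:
  Match 1: 'foo'
Total matches: 1

1


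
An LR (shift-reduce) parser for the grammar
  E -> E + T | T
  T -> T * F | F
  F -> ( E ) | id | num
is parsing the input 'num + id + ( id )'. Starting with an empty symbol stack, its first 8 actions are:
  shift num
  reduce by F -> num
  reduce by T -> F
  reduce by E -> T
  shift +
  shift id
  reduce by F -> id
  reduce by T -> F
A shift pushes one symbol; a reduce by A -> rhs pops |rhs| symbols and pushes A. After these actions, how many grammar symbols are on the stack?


Tracking the symbol stack through each action:
  Action 1: shift 'num' : push -> stack = [num] (size 1)
  Action 2: reduce by F -> num : pop 1, push F -> stack = [F] (size 1)
  Action 3: reduce by T -> F : pop 1, push T -> stack = [T] (size 1)
  Action 4: reduce by E -> T : pop 1, push E -> stack = [E] (size 1)
  Action 5: shift '+' : push -> stack = [E, +] (size 2)
  Action 6: shift 'id' : push -> stack = [E, +, id] (size 3)
  Action 7: reduce by F -> id : pop 1, push F -> stack = [E, +, F] (size 3)
  Action 8: reduce by T -> F : pop 1, push T -> stack = [E, +, T] (size 3)
Final stack size: 3

3


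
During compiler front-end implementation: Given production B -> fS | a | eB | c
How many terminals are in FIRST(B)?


Production: B -> fS | a | eB | c
Examining each alternative for leading terminals:
  B -> fS : first terminal = 'f'
  B -> a : first terminal = 'a'
  B -> eB : first terminal = 'e'
  B -> c : first terminal = 'c'
FIRST(B) = {a, c, e, f}
Count: 4

4


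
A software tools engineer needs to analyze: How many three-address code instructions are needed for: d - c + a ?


Expression: d - c + a
Generating three-address code (respecting * over +/- precedence):
  Instruction 1: t1 = d - c
  Instruction 2: t2 = t1 + a
Total instructions: 2

2


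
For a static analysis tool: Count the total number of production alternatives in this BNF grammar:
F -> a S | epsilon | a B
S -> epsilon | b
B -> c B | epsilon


Counting alternatives per rule:
  F: 3 alternative(s)
  S: 2 alternative(s)
  B: 2 alternative(s)
Sum: 3 + 2 + 2 = 7

7


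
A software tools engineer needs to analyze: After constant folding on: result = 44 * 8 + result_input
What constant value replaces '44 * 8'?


Identifying constant sub-expression:
  Original: result = 44 * 8 + result_input
  44 and 8 are both compile-time constants
  Evaluating: 44 * 8 = 352
  After folding: result = 352 + result_input

352


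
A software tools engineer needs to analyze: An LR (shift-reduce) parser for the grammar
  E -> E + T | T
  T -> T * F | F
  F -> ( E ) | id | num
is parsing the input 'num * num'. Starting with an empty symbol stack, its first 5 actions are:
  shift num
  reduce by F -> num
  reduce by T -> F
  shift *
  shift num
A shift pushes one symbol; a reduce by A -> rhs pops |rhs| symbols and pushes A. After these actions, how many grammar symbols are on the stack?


Tracking the symbol stack through each action:
  Action 1: shift 'num' : push -> stack = [num] (size 1)
  Action 2: reduce by F -> num : pop 1, push F -> stack = [F] (size 1)
  Action 3: reduce by T -> F : pop 1, push T -> stack = [T] (size 1)
  Action 4: shift '*' : push -> stack = [T, *] (size 2)
  Action 5: shift 'num' : push -> stack = [T, *, num] (size 3)
Final stack size: 3

3


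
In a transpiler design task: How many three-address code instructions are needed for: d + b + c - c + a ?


Expression: d + b + c - c + a
Generating three-address code (respecting * over +/- precedence):
  Instruction 1: t1 = d + b
  Instruction 2: t2 = t1 + c
  Instruction 3: t3 = t2 - c
  Instruction 4: t4 = t3 + a
Total instructions: 4

4


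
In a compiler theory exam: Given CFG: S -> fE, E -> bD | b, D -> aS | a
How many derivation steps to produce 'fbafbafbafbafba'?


Grammar: S -> fE, E -> bD | b, D -> aS | a
Deriving 'fbafbafbafbafba':
Step 1: S -> fE => fE
Step 2: E -> bD => fbD
Step 3: D -> aS => fbaS
Step 4: S -> fE => fbafE
Step 5: E -> bD => fbafbD
Step 6: D -> aS => fbafbaS
Step 7: S -> fE => fbafbafE
Step 8: E -> bD => fbafbafbD
Step 9: D -> aS => fbafbafbaS
Step 10: S -> fE => fbafbafbafE
Step 11: E -> bD => fbafbafbafbD
Step 12: D -> aS => fbafbafbafbaS
Step 13: S -> fE => fbafbafbafbafE
Step 14: E -> bD => fbafbafbafbafbD
Step 15: D -> a => fbafbafbafbafba
Total derivation steps: 15

15


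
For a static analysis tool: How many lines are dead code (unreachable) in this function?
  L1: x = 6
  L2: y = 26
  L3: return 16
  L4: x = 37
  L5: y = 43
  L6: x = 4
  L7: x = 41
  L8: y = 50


Analyzing control flow:
  L1: reachable (before return)
  L2: reachable (before return)
  L3: reachable (return statement)
  L4: DEAD (after return at L3)
  L5: DEAD (after return at L3)
  L6: DEAD (after return at L3)
  L7: DEAD (after return at L3)
  L8: DEAD (after return at L3)
Return at L3, total lines = 8
Dead lines: L4 through L8
Count: 5

5


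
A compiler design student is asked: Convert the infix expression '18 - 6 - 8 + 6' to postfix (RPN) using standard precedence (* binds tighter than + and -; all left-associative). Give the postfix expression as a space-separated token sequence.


Applying the shunting-yard algorithm:
  Operand 18 -> output
  Push '-' onto operator stack -> op-stack: [-]
  Operand 6 -> output
  See '-' (prec 1); top '-' (prec 1) >= it -> pop '-' to output
  Push '-' onto operator stack -> op-stack: [-]
  Operand 8 -> output
  See '+' (prec 1); top '-' (prec 1) >= it -> pop '-' to output
  Push '+' onto operator stack -> op-stack: [+]
  Operand 6 -> output
  End of input: pop '+' to output
Postfix result: 18 6 - 8 - 6 +

18 6 - 8 - 6 +


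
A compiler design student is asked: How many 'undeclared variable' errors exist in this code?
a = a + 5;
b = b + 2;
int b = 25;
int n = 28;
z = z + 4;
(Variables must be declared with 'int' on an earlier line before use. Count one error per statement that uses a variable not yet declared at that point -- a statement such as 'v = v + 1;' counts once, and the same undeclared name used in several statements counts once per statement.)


Scanning code line by line:
  Line 1: use 'a' -> ERROR (undeclared)
  Line 2: use 'b' -> ERROR (undeclared)
  Line 3: declare 'b' -> declared = ['b']
  Line 4: declare 'n' -> declared = ['b', 'n']
  Line 5: use 'z' -> ERROR (undeclared)
Total undeclared variable errors: 3

3


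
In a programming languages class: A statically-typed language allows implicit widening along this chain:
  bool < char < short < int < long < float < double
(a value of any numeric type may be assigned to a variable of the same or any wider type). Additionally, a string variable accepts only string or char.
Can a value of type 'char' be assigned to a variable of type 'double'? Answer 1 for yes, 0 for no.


Target variable type: double
Source value type: char
Numeric ranks: char=1, double=6
Widening allowed iff rank(source) <= rank(target): 1 <= 6? Yes
Result: 1

1


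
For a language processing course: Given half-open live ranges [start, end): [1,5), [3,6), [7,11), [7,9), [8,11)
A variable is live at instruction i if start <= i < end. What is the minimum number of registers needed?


Live ranges:
  Var0: [1, 5)
  Var1: [3, 6)
  Var2: [7, 11)
  Var3: [7, 9)
  Var4: [8, 11)
Sweep-line events (position, delta, active):
  pos=1 start -> active=1
  pos=3 start -> active=2
  pos=5 end -> active=1
  pos=6 end -> active=0
  pos=7 start -> active=1
  pos=7 start -> active=2
  pos=8 start -> active=3
  pos=9 end -> active=2
  pos=11 end -> active=1
  pos=11 end -> active=0
Maximum simultaneous active: 3
Minimum registers needed: 3

3


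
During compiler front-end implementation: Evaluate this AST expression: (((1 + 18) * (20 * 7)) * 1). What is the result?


Expression: (((1 + 18) * (20 * 7)) * 1)
Evaluating step by step:
  1 + 18 = 19
  20 * 7 = 140
  19 * 140 = 2660
  2660 * 1 = 2660
Result: 2660

2660


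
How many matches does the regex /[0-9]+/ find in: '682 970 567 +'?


Pattern: /[0-9]+/ (int literals)
Input: '682 970 567 +'
Scanning for matches:
  Match 1: '682'
  Match 2: '970'
  Match 3: '567'
Total matches: 3

3


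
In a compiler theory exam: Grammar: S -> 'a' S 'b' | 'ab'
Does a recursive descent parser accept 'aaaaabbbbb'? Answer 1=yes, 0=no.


Grammar accepts strings of the form a^n b^n (n >= 1)
Word: 'aaaaabbbbb'
Counting: 5 a's and 5 b's
Check: 5 == 5? Yes
Derivation (S -> aSb applied 4 time(s), then S -> ab): S => aSb => aaSbb => aaaSbbb => aaaaSbbbb => aaaaabbbbb
Accepted

1


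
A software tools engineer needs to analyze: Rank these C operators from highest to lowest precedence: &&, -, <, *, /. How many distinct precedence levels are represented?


Looking up precedence for each operator:
  && -> precedence 2
  - -> precedence 5
  < -> precedence 4
  * -> precedence 6
  / -> precedence 6
Sorted highest to lowest: *, /, -, <, &&
Distinct precedence values: [6, 5, 4, 2]
Number of distinct levels: 4

4


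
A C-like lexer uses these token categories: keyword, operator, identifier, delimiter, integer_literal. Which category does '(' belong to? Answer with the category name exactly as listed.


Token: '('
Checking categories:
  identifier: no
  integer_literal: no
  operator: no
  keyword: no
  delimiter: YES
Category: delimiter

delimiter


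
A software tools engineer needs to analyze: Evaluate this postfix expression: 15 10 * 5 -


Processing tokens left to right:
Push 15, Push 10
Pop 15 and 10, compute 15 * 10 = 150, push 150
Push 5
Pop 150 and 5, compute 150 - 5 = 145, push 145
Stack result: 145

145


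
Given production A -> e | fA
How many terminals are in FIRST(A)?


Production: A -> e | fA
Examining each alternative for leading terminals:
  A -> e : first terminal = 'e'
  A -> fA : first terminal = 'f'
FIRST(A) = {e, f}
Count: 2

2


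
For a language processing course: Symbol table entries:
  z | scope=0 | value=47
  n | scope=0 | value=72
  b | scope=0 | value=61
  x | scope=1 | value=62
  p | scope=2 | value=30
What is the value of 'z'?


Searching symbol table for 'z':
  z | scope=0 | value=47 <- MATCH
  n | scope=0 | value=72
  b | scope=0 | value=61
  x | scope=1 | value=62
  p | scope=2 | value=30
Found 'z' at scope 0 with value 47

47


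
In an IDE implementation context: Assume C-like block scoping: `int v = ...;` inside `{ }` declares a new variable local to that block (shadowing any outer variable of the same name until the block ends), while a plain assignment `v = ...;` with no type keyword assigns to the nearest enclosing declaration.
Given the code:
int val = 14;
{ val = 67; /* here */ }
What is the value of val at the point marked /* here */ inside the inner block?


Analyzing scoping rules:
Outer scope: declares val = 14
Inner block: 'val = 67;' has no type keyword, so it is an assignment to the outer val (no shadowing)
Inside the block, after the assignment -> 67
Result: 67

67


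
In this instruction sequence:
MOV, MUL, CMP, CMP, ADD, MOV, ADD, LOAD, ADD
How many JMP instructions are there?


Scanning instruction sequence for JMP:
  Position 1: MOV
  Position 2: MUL
  Position 3: CMP
  Position 4: CMP
  Position 5: ADD
  Position 6: MOV
  Position 7: ADD
  Position 8: LOAD
  Position 9: ADD
Matches at positions: []
Total JMP count: 0

0


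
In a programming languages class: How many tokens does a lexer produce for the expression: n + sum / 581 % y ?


Scanning 'n + sum / 581 % y'
Token 1: 'n' -> identifier
Token 2: '+' -> operator
Token 3: 'sum' -> identifier
Token 4: '/' -> operator
Token 5: '581' -> integer_literal
Token 6: '%' -> operator
Token 7: 'y' -> identifier
Total tokens: 7

7


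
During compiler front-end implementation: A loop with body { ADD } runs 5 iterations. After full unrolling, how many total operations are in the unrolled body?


Loop body operations: ADD (1 op per iteration)
Unrolling 5 iterations:
  Iteration 1: ADD (1 ops)
  Iteration 2: ADD (1 ops)
  Iteration 3: ADD (1 ops)
  Iteration 4: ADD (1 ops)
  Iteration 5: ADD (1 ops)
Total: 5 iterations * 1 ops/iter = 5 operations

5


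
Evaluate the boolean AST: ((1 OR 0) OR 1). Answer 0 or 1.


Step 1: Evaluate inner node
  1 OR 0 = 1
Step 2: Evaluate root node
  1 OR 1 = 1

1


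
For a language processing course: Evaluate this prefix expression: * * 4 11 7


Parsing prefix expression: * * 4 11 7
Step 1: Innermost operation '* 4 11'
  4 * 11 = 44
Step 2: Outer operation '* [44] 7'
  44 * 7 = 308

308


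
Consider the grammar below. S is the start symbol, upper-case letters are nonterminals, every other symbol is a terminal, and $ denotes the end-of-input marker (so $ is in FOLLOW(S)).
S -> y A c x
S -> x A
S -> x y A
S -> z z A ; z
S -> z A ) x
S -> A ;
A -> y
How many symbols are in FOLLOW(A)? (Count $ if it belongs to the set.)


S is the start symbol and does not occur in any rule body, so FOLLOW(S) = {$}.
Examining every occurrence of A in a rule body:
  S -> y A c x : A is followed by terminal 'c' -> add 'c'
  S -> x A : A is at the right end -> add FOLLOW(S) = {$}
  S -> x y A : A is at the right end -> add FOLLOW(S) = {$} (already in the set)
  S -> z z A ; z : A is followed by terminal ';' -> add ';'
  S -> z A ) x : A is followed by terminal ')' -> add ')'
  S -> A ; : A is followed by terminal ';' -> add ';' (already in the set)
  A -> y : A does not occur in the body -> contributes nothing
FOLLOW(A) = {), ;, c, $}
Count: 4

4


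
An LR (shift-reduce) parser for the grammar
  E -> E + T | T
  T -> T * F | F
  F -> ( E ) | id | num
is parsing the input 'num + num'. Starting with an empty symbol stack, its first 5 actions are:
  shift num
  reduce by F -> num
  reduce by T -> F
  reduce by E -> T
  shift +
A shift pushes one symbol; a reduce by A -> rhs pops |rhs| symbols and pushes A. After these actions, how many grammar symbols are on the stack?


Tracking the symbol stack through each action:
  Action 1: shift 'num' : push -> stack = [num] (size 1)
  Action 2: reduce by F -> num : pop 1, push F -> stack = [F] (size 1)
  Action 3: reduce by T -> F : pop 1, push T -> stack = [T] (size 1)
  Action 4: reduce by E -> T : pop 1, push E -> stack = [E] (size 1)
  Action 5: shift '+' : push -> stack = [E, +] (size 2)
Final stack size: 2

2


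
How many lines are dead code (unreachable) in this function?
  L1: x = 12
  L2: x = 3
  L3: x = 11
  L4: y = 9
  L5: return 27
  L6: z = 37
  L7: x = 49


Analyzing control flow:
  L1: reachable (before return)
  L2: reachable (before return)
  L3: reachable (before return)
  L4: reachable (before return)
  L5: reachable (return statement)
  L6: DEAD (after return at L5)
  L7: DEAD (after return at L5)
Return at L5, total lines = 7
Dead lines: L6 through L7
Count: 2

2


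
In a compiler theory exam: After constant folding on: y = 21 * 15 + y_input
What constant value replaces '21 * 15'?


Identifying constant sub-expression:
  Original: y = 21 * 15 + y_input
  21 and 15 are both compile-time constants
  Evaluating: 21 * 15 = 315
  After folding: y = 315 + y_input

315


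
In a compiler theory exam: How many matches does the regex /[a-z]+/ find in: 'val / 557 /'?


Pattern: /[a-z]+/ (identifiers)
Input: 'val / 557 /'
Scanning for matches:
  Match 1: 'val'
Total matches: 1

1


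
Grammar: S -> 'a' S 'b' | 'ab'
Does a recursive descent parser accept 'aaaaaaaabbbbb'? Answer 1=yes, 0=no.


Grammar accepts strings of the form a^n b^n (n >= 1)
Word: 'aaaaaaaabbbbb'
Counting: 8 a's and 5 b's
Check: 8 == 5? No
Mismatch: a-count != b-count
Rejected

0


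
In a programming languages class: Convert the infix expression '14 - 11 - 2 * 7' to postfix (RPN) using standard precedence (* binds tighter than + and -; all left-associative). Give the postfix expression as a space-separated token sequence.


Applying the shunting-yard algorithm:
  Operand 14 -> output
  Push '-' onto operator stack -> op-stack: [-]
  Operand 11 -> output
  See '-' (prec 1); top '-' (prec 1) >= it -> pop '-' to output
  Push '-' onto operator stack -> op-stack: [-]
  Operand 2 -> output
  Push '*' onto operator stack -> op-stack: [-, *]
  Operand 7 -> output
  End of input: pop '*' to output
  End of input: pop '-' to output
Postfix result: 14 11 - 2 7 * -

14 11 - 2 7 * -


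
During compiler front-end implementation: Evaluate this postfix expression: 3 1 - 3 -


Processing tokens left to right:
Push 3, Push 1
Pop 3 and 1, compute 3 - 1 = 2, push 2
Push 3
Pop 2 and 3, compute 2 - 3 = -1, push -1
Stack result: -1

-1


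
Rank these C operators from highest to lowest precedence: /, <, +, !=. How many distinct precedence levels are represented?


Looking up precedence for each operator:
  / -> precedence 6
  < -> precedence 4
  + -> precedence 5
  != -> precedence 3
Sorted highest to lowest: /, +, <, !=
Distinct precedence values: [6, 5, 4, 3]
Number of distinct levels: 4

4


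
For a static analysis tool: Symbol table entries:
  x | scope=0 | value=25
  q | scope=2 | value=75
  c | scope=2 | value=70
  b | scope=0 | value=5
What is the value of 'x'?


Searching symbol table for 'x':
  x | scope=0 | value=25 <- MATCH
  q | scope=2 | value=75
  c | scope=2 | value=70
  b | scope=0 | value=5
Found 'x' at scope 0 with value 25

25


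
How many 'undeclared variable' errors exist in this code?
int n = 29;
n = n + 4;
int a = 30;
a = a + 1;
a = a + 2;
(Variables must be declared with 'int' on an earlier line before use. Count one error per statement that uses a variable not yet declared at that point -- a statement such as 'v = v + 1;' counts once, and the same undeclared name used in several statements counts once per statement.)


Scanning code line by line:
  Line 1: declare 'n' -> declared = ['n']
  Line 2: use 'n' -> OK (declared)
  Line 3: declare 'a' -> declared = ['a', 'n']
  Line 4: use 'a' -> OK (declared)
  Line 5: use 'a' -> OK (declared)
Total undeclared variable errors: 0

0


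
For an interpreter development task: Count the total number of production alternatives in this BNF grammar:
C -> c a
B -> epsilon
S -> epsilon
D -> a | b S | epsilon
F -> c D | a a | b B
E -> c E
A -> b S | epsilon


Counting alternatives per rule:
  C: 1 alternative(s)
  B: 1 alternative(s)
  S: 1 alternative(s)
  D: 3 alternative(s)
  F: 3 alternative(s)
  E: 1 alternative(s)
  A: 2 alternative(s)
Sum: 1 + 1 + 1 + 3 + 3 + 1 + 2 = 12

12


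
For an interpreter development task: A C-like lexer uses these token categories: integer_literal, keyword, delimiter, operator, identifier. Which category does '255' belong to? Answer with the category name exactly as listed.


Token: '255'
Checking categories:
  identifier: no
  integer_literal: YES
  operator: no
  keyword: no
  delimiter: no
Category: integer_literal

integer_literal


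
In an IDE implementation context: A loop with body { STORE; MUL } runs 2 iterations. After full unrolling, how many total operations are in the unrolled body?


Loop body operations: STORE, MUL (2 ops per iteration)
Unrolling 2 iterations:
  Iteration 1: STORE, MUL (2 ops)
  Iteration 2: STORE, MUL (2 ops)
Total: 2 iterations * 2 ops/iter = 4 operations

4


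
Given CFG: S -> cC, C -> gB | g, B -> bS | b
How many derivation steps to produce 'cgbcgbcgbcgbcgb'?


Grammar: S -> cC, C -> gB | g, B -> bS | b
Deriving 'cgbcgbcgbcgbcgb':
Step 1: S -> cC => cC
Step 2: C -> gB => cgB
Step 3: B -> bS => cgbS
Step 4: S -> cC => cgbcC
Step 5: C -> gB => cgbcgB
Step 6: B -> bS => cgbcgbS
Step 7: S -> cC => cgbcgbcC
Step 8: C -> gB => cgbcgbcgB
Step 9: B -> bS => cgbcgbcgbS
Step 10: S -> cC => cgbcgbcgbcC
Step 11: C -> gB => cgbcgbcgbcgB
Step 12: B -> bS => cgbcgbcgbcgbS
Step 13: S -> cC => cgbcgbcgbcgbcC
Step 14: C -> gB => cgbcgbcgbcgbcgB
Step 15: B -> b => cgbcgbcgbcgbcgb
Total derivation steps: 15

15


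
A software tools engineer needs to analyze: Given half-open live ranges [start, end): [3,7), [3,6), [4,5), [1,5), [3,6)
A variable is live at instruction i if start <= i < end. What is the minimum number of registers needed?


Live ranges:
  Var0: [3, 7)
  Var1: [3, 6)
  Var2: [4, 5)
  Var3: [1, 5)
  Var4: [3, 6)
Sweep-line events (position, delta, active):
  pos=1 start -> active=1
  pos=3 start -> active=2
  pos=3 start -> active=3
  pos=3 start -> active=4
  pos=4 start -> active=5
  pos=5 end -> active=4
  pos=5 end -> active=3
  pos=6 end -> active=2
  pos=6 end -> active=1
  pos=7 end -> active=0
Maximum simultaneous active: 5
Minimum registers needed: 5

5


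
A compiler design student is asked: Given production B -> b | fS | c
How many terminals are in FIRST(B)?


Production: B -> b | fS | c
Examining each alternative for leading terminals:
  B -> b : first terminal = 'b'
  B -> fS : first terminal = 'f'
  B -> c : first terminal = 'c'
FIRST(B) = {b, c, f}
Count: 3

3


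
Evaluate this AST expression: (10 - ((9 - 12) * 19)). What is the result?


Expression: (10 - ((9 - 12) * 19))
Evaluating step by step:
  9 - 12 = -3
  -3 * 19 = -57
  10 - -57 = 67
Result: 67

67


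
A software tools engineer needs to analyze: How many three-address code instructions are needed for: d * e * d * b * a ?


Expression: d * e * d * b * a
Generating three-address code (respecting * over +/- precedence):
  Instruction 1: t1 = d * e
  Instruction 2: t2 = t1 * d
  Instruction 3: t3 = t2 * b
  Instruction 4: t4 = t3 * a
Total instructions: 4

4


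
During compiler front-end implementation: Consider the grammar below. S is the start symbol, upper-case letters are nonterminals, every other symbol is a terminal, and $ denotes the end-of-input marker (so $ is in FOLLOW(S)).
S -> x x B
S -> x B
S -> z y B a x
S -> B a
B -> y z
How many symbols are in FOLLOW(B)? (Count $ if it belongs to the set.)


S is the start symbol and does not occur in any rule body, so FOLLOW(S) = {$}.
Examining every occurrence of B in a rule body:
  S -> x x B : B is at the right end -> add FOLLOW(S) = {$}
  S -> x B : B is at the right end -> add FOLLOW(S) = {$} (already in the set)
  S -> z y B a x : B is followed by terminal 'a' -> add 'a'
  S -> B a : B is followed by terminal 'a' -> add 'a' (already in the set)
  B -> y z : B does not occur in the body -> contributes nothing
FOLLOW(B) = {a, $}
Count: 2

2


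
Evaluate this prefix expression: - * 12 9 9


Parsing prefix expression: - * 12 9 9
Step 1: Innermost operation '* 12 9'
  12 * 9 = 108
Step 2: Outer operation '- [108] 9'
  108 - 9 = 99

99


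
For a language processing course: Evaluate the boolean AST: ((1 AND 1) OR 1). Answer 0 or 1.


Step 1: Evaluate inner node
  1 AND 1 = 1
Step 2: Evaluate root node
  1 OR 1 = 1

1


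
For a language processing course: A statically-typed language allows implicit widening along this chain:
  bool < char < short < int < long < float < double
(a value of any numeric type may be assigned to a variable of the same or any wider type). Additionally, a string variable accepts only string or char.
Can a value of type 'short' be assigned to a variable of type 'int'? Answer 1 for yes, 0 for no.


Target variable type: int
Source value type: short
Numeric ranks: short=2, int=3
Widening allowed iff rank(source) <= rank(target): 2 <= 3? Yes
Result: 1

1


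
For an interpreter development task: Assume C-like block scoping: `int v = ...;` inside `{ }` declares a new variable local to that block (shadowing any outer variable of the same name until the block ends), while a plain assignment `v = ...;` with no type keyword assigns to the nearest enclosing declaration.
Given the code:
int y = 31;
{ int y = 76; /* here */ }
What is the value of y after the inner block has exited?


Analyzing scoping rules:
Outer scope: declares y = 31
Inner block: 'int y = 76;' declares a NEW y that shadows the outer one
When the block exits the inner y goes out of scope; the outer y was never modified -> 31
Result: 31

31


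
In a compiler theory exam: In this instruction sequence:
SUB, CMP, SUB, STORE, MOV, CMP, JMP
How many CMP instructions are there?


Scanning instruction sequence for CMP:
  Position 1: SUB
  Position 2: CMP <- MATCH
  Position 3: SUB
  Position 4: STORE
  Position 5: MOV
  Position 6: CMP <- MATCH
  Position 7: JMP
Matches at positions: [2, 6]
Total CMP count: 2

2


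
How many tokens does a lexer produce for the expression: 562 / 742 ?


Scanning '562 / 742'
Token 1: '562' -> integer_literal
Token 2: '/' -> operator
Token 3: '742' -> integer_literal
Total tokens: 3

3


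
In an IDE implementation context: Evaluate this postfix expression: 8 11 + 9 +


Processing tokens left to right:
Push 8, Push 11
Pop 8 and 11, compute 8 + 11 = 19, push 19
Push 9
Pop 19 and 9, compute 19 + 9 = 28, push 28
Stack result: 28

28


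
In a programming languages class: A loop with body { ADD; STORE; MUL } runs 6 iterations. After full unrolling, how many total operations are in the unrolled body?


Loop body operations: ADD, STORE, MUL (3 ops per iteration)
Unrolling 6 iterations:
  Iteration 1: ADD, STORE, MUL (3 ops)
  Iteration 2: ADD, STORE, MUL (3 ops)
  Iteration 3: ADD, STORE, MUL (3 ops)
  Iteration 4: ADD, STORE, MUL (3 ops)
  Iteration 5: ADD, STORE, MUL (3 ops)
  Iteration 6: ADD, STORE, MUL (3 ops)
Total: 6 iterations * 3 ops/iter = 18 operations

18


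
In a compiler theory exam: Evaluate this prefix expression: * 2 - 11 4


Parsing prefix expression: * 2 - 11 4
Step 1: Innermost operation '- 11 4'
  11 - 4 = 7
Step 2: Outer operation '* 2 [7]'
  2 * 7 = 14

14


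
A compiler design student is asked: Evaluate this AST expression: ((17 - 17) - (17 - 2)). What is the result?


Expression: ((17 - 17) - (17 - 2))
Evaluating step by step:
  17 - 17 = 0
  17 - 2 = 15
  0 - 15 = -15
Result: -15

-15


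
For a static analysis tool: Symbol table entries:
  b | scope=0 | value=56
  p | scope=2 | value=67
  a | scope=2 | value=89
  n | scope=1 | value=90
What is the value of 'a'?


Searching symbol table for 'a':
  b | scope=0 | value=56
  p | scope=2 | value=67
  a | scope=2 | value=89 <- MATCH
  n | scope=1 | value=90
Found 'a' at scope 2 with value 89

89


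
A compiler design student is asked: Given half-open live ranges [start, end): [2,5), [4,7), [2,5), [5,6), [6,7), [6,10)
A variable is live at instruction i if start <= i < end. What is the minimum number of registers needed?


Live ranges:
  Var0: [2, 5)
  Var1: [4, 7)
  Var2: [2, 5)
  Var3: [5, 6)
  Var4: [6, 7)
  Var5: [6, 10)
Sweep-line events (position, delta, active):
  pos=2 start -> active=1
  pos=2 start -> active=2
  pos=4 start -> active=3
  pos=5 end -> active=2
  pos=5 end -> active=1
  pos=5 start -> active=2
  pos=6 end -> active=1
  pos=6 start -> active=2
  pos=6 start -> active=3
  pos=7 end -> active=2
  pos=7 end -> active=1
  pos=10 end -> active=0
Maximum simultaneous active: 3
Minimum registers needed: 3

3


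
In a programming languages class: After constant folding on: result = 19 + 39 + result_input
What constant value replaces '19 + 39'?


Identifying constant sub-expression:
  Original: result = 19 + 39 + result_input
  19 and 39 are both compile-time constants
  Evaluating: 19 + 39 = 58
  After folding: result = 58 + result_input

58


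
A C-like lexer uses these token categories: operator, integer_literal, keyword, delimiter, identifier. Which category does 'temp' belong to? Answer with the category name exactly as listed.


Token: 'temp'
Checking categories:
  identifier: YES
  integer_literal: no
  operator: no
  keyword: no
  delimiter: no
Category: identifier

identifier


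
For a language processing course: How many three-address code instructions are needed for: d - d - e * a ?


Expression: d - d - e * a
Generating three-address code (respecting * over +/- precedence):
  Instruction 1: t1 = e * a
  Instruction 2: t2 = d - d
  Instruction 3: t3 = t2 - t1
Total instructions: 3

3


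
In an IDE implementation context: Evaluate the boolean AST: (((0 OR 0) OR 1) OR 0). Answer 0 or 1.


Step 1: Evaluate inner node
  0 OR 0 = 0
Step 2: Evaluate next node
  0 OR 1 = 1
Step 3: Evaluate root node
  1 OR 0 = 1

1


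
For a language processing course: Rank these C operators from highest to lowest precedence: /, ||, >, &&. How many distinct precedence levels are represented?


Looking up precedence for each operator:
  / -> precedence 6
  || -> precedence 1
  > -> precedence 4
  && -> precedence 2
Sorted highest to lowest: /, >, &&, ||
Distinct precedence values: [6, 4, 2, 1]
Number of distinct levels: 4

4


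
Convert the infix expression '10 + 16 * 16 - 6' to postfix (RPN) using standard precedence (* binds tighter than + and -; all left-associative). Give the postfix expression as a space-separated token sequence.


Applying the shunting-yard algorithm:
  Operand 10 -> output
  Push '+' onto operator stack -> op-stack: [+]
  Operand 16 -> output
  Push '*' onto operator stack -> op-stack: [+, *]
  Operand 16 -> output
  See '-' (prec 1); top '*' (prec 2) >= it -> pop '*' to output
  See '-' (prec 1); top '+' (prec 1) >= it -> pop '+' to output
  Push '-' onto operator stack -> op-stack: [-]
  Operand 6 -> output
  End of input: pop '-' to output
Postfix result: 10 16 16 * + 6 -

10 16 16 * + 6 -


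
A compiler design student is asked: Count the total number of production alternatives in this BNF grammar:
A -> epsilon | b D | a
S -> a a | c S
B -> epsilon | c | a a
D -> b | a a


Counting alternatives per rule:
  A: 3 alternative(s)
  S: 2 alternative(s)
  B: 3 alternative(s)
  D: 2 alternative(s)
Sum: 3 + 2 + 3 + 2 = 10

10


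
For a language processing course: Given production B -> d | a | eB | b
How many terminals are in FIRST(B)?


Production: B -> d | a | eB | b
Examining each alternative for leading terminals:
  B -> d : first terminal = 'd'
  B -> a : first terminal = 'a'
  B -> eB : first terminal = 'e'
  B -> b : first terminal = 'b'
FIRST(B) = {a, b, d, e}
Count: 4

4


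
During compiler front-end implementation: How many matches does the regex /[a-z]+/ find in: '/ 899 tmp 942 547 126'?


Pattern: /[a-z]+/ (identifiers)
Input: '/ 899 tmp 942 547 126'
Scanning for matches:
  Match 1: 'tmp'
Total matches: 1

1


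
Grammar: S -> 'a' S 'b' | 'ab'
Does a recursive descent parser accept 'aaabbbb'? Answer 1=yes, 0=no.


Grammar accepts strings of the form a^n b^n (n >= 1)
Word: 'aaabbbb'
Counting: 3 a's and 4 b's
Check: 3 == 4? No
Mismatch: a-count != b-count
Rejected

0


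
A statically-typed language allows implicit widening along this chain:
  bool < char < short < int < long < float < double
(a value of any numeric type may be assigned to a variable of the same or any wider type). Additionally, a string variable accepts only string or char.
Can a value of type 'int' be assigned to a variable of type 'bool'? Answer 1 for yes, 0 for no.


Target variable type: bool
Source value type: int
Numeric ranks: int=3, bool=0
Widening allowed iff rank(source) <= rank(target): 3 <= 0? No
Result: 0

0


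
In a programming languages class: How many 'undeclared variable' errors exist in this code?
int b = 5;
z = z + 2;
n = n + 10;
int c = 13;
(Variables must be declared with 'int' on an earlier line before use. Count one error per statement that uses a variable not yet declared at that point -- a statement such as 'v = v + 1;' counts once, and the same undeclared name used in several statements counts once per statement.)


Scanning code line by line:
  Line 1: declare 'b' -> declared = ['b']
  Line 2: use 'z' -> ERROR (undeclared)
  Line 3: use 'n' -> ERROR (undeclared)
  Line 4: declare 'c' -> declared = ['b', 'c']
Total undeclared variable errors: 2

2


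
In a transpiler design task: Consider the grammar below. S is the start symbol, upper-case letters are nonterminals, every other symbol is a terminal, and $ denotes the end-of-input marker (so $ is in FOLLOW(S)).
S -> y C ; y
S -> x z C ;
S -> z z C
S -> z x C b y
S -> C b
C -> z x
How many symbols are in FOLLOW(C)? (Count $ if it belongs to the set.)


S is the start symbol and does not occur in any rule body, so FOLLOW(S) = {$}.
Examining every occurrence of C in a rule body:
  S -> y C ; y : C is followed by terminal ';' -> add ';'
  S -> x z C ; : C is followed by terminal ';' -> add ';' (already in the set)
  S -> z z C : C is at the right end -> add FOLLOW(S) = {$}
  S -> z x C b y : C is followed by terminal 'b' -> add 'b'
  S -> C b : C is followed by terminal 'b' -> add 'b' (already in the set)
  C -> z x : C does not occur in the body -> contributes nothing
FOLLOW(C) = {;, b, $}
Count: 3

3


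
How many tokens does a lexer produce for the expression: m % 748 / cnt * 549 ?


Scanning 'm % 748 / cnt * 549'
Token 1: 'm' -> identifier
Token 2: '%' -> operator
Token 3: '748' -> integer_literal
Token 4: '/' -> operator
Token 5: 'cnt' -> identifier
Token 6: '*' -> operator
Token 7: '549' -> integer_literal
Total tokens: 7

7


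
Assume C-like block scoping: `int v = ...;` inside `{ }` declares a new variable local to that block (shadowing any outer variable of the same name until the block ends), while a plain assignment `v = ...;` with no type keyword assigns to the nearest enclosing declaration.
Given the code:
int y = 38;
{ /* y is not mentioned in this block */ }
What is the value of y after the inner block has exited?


Analyzing scoping rules:
Outer scope: declares y = 38
Inner block: y is neither redeclared nor assigned -> unchanged
After the block -> 38
Result: 38

38


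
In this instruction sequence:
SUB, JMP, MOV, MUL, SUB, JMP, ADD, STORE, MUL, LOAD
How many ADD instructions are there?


Scanning instruction sequence for ADD:
  Position 1: SUB
  Position 2: JMP
  Position 3: MOV
  Position 4: MUL
  Position 5: SUB
  Position 6: JMP
  Position 7: ADD <- MATCH
  Position 8: STORE
  Position 9: MUL
  Position 10: LOAD
Matches at positions: [7]
Total ADD count: 1

1


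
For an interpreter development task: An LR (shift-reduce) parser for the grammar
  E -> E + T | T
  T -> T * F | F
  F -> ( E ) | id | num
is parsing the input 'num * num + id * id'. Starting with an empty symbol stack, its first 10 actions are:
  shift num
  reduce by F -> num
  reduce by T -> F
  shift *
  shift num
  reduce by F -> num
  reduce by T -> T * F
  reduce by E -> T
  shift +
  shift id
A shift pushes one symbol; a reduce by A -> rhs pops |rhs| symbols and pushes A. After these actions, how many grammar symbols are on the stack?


Tracking the symbol stack through each action:
  Action 1: shift 'num' : push -> stack = [num] (size 1)
  Action 2: reduce by F -> num : pop 1, push F -> stack = [F] (size 1)
  Action 3: reduce by T -> F : pop 1, push T -> stack = [T] (size 1)
  Action 4: shift '*' : push -> stack = [T, *] (size 2)
  Action 5: shift 'num' : push -> stack = [T, *, num] (size 3)
  Action 6: reduce by F -> num : pop 1, push F -> stack = [T, *, F] (size 3)
  Action 7: reduce by T -> T * F : pop 3, push T -> stack = [T] (size 1)
  Action 8: reduce by E -> T : pop 1, push E -> stack = [E] (size 1)
  Action 9: shift '+' : push -> stack = [E, +] (size 2)
  Action 10: shift 'id' : push -> stack = [E, +, id] (size 3)
Final stack size: 3

3


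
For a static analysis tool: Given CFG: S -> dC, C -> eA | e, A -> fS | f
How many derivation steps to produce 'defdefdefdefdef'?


Grammar: S -> dC, C -> eA | e, A -> fS | f
Deriving 'defdefdefdefdef':
Step 1: S -> dC => dC
Step 2: C -> eA => deA
Step 3: A -> fS => defS
Step 4: S -> dC => defdC
Step 5: C -> eA => defdeA
Step 6: A -> fS => defdefS
Step 7: S -> dC => defdefdC
Step 8: C -> eA => defdefdeA
Step 9: A -> fS => defdefdefS
Step 10: S -> dC => defdefdefdC
Step 11: C -> eA => defdefdefdeA
Step 12: A -> fS => defdefdefdefS
Step 13: S -> dC => defdefdefdefdC
Step 14: C -> eA => defdefdefdefdeA
Step 15: A -> f => defdefdefdefdef
Total derivation steps: 15

15


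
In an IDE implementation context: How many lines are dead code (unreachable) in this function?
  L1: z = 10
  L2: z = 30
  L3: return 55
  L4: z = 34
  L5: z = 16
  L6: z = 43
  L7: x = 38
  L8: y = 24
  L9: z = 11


Analyzing control flow:
  L1: reachable (before return)
  L2: reachable (before return)
  L3: reachable (return statement)
  L4: DEAD (after return at L3)
  L5: DEAD (after return at L3)
  L6: DEAD (after return at L3)
  L7: DEAD (after return at L3)
  L8: DEAD (after return at L3)
  L9: DEAD (after return at L3)
Return at L3, total lines = 9
Dead lines: L4 through L9
Count: 6

6


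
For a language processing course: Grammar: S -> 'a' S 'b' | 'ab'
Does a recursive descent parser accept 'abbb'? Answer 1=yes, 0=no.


Grammar accepts strings of the form a^n b^n (n >= 1)
Word: 'abbb'
Counting: 1 a's and 3 b's
Check: 1 == 3? No
Mismatch: a-count != b-count
Rejected

0


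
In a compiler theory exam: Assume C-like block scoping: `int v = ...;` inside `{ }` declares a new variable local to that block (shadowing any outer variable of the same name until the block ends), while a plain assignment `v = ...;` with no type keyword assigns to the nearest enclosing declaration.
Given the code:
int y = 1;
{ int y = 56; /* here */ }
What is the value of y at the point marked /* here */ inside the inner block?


Analyzing scoping rules:
Outer scope: declares y = 1
Inner block: 'int y = 56;' declares a NEW y that shadows the outer one
Inside the block the inner declaration is in scope -> 56
Result: 56

56


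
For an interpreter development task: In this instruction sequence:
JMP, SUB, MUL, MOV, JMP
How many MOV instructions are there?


Scanning instruction sequence for MOV:
  Position 1: JMP
  Position 2: SUB
  Position 3: MUL
  Position 4: MOV <- MATCH
  Position 5: JMP
Matches at positions: [4]
Total MOV count: 1

1


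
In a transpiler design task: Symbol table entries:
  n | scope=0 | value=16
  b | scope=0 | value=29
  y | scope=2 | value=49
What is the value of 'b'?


Searching symbol table for 'b':
  n | scope=0 | value=16
  b | scope=0 | value=29 <- MATCH
  y | scope=2 | value=49
Found 'b' at scope 0 with value 29

29


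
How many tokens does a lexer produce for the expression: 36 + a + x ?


Scanning '36 + a + x'
Token 1: '36' -> integer_literal
Token 2: '+' -> operator
Token 3: 'a' -> identifier
Token 4: '+' -> operator
Token 5: 'x' -> identifier
Total tokens: 5

5


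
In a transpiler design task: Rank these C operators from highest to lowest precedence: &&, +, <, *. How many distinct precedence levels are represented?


Looking up precedence for each operator:
  && -> precedence 2
  + -> precedence 5
  < -> precedence 4
  * -> precedence 6
Sorted highest to lowest: *, +, <, &&
Distinct precedence values: [6, 5, 4, 2]
Number of distinct levels: 4

4


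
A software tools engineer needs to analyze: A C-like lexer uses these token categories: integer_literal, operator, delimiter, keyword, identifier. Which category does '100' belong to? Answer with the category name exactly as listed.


Token: '100'
Checking categories:
  identifier: no
  integer_literal: YES
  operator: no
  keyword: no
  delimiter: no
Category: integer_literal

integer_literal
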